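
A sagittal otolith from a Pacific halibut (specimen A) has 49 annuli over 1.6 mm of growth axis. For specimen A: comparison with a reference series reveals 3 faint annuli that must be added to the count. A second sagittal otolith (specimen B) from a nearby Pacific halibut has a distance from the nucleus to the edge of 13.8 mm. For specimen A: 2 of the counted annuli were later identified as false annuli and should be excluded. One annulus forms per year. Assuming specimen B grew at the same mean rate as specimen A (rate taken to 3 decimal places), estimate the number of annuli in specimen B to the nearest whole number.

Specimen A: correcting the raw count gives 49 − 2 + 3 = 50 true annuli.
A: Mean rate = 1.6 mm / 50 years ≈ 0.032 mm/year.
B spans 13.8 / 0.032 = 431.25 years ≈ 431 annuli.

431 annuli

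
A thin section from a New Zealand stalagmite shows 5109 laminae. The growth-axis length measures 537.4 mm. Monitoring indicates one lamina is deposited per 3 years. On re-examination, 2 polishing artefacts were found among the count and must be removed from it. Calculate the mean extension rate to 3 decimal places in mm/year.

0.035 mm/year

Adjusted count: 5109 − 2 = 5107 laminae.
At 3 years per lamina, 5107 × 3 = 15321 years.
Extension rate ≈ 537.4 / 15321 = 0.035 mm/year.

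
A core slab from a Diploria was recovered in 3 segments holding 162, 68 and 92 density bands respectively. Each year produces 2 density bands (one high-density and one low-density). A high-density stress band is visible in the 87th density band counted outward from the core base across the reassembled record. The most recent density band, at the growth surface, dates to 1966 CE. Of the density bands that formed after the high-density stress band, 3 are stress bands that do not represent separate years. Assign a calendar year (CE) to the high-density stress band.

1850 CE

Total density bands = 162 + 68 + 92 = 322.
Between density band 87 and the growth surface there are 322 − 87 = 235 density bands.
Excluding 3 false density bands: 235 − 3 = 232.
Dividing by 2 density bands per year: 232 / 2 = 116 years.
1966 − 116 = 1850 CE.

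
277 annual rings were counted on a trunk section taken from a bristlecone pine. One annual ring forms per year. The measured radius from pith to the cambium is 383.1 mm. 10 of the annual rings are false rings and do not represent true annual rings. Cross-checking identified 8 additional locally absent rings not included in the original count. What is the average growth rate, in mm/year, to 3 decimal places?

Adjusted count: 277 − 10 + 8 = 275 annual rings.
Extension rate ≈ 383.1 / 275 = 1.393 mm/year.

1.393 mm/year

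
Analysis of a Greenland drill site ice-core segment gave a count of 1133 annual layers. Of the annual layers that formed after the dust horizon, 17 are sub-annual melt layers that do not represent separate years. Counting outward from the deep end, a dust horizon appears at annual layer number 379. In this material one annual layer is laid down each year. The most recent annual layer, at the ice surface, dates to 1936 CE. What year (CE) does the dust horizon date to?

The dust horizon sits at annual layer 379 from the deep end, so 1133 − 379 = 754 annual layers formed after it.
Excluding 17 false annual layers: 754 − 17 = 737.
The annual layer at the ice surface is 1936 CE, so the dust horizon dates to 1936 − 737 = 1199 CE.

1199 CE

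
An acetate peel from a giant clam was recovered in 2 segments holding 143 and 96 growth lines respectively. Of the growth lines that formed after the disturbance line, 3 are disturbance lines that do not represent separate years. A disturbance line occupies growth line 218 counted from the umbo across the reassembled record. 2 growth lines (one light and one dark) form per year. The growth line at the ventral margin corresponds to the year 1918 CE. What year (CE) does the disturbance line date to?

1909 CE

Total growth lines = 143 + 96 = 239.
The disturbance line sits at growth line 218 from the umbo, so 239 − 218 = 21 growth lines formed after it.
21 − 3 false = 18 true growth lines after the disturbance line.
Dividing by 2 growth lines per year: 18 / 2 = 9 years.
The growth line at the ventral margin is 1918 CE, so the disturbance line dates to 1918 − 9 = 1909 CE.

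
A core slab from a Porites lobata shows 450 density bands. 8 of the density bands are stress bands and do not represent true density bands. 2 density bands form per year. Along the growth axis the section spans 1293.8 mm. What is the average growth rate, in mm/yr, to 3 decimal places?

5.854 mm/yr

True density band count = 450 − 8 = 442.
442 density bands at 2 per year is 442 / 2 = 221 years.
Mean rate = 1293.8 mm / 221 years ≈ 5.854 mm/yr.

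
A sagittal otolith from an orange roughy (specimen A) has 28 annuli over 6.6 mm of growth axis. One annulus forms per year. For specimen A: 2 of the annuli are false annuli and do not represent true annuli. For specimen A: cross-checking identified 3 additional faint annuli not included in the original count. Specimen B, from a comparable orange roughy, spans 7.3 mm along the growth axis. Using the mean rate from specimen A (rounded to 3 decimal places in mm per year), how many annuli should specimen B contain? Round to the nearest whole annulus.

Specimen A: adjusted count: 28 − 2 + 3 = 29 annuli.
A: Extension rate ≈ 6.6 / 29 = 0.228 mm/year.
B spans 7.3 / 0.228 = 32.02 years ≈ 32 annuli.

32 annuli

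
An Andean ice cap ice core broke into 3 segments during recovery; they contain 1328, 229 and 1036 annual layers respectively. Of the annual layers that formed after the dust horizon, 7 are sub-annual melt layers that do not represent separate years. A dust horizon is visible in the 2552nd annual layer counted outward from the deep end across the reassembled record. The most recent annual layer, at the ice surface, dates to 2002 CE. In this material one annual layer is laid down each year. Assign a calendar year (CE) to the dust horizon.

Total annual layers = 1328 + 229 + 1036 = 2593.
The dust horizon sits at annual layer 2552 from the deep end, so 2593 − 2552 = 41 annual layers formed after it.
Removing the 7 false annual layers leaves 41 − 7 = 34 true annual layers beyond the dust horizon.
The annual layer at the ice surface is 2002 CE, so the dust horizon dates to 2002 − 34 = 1968 CE.

1968 CE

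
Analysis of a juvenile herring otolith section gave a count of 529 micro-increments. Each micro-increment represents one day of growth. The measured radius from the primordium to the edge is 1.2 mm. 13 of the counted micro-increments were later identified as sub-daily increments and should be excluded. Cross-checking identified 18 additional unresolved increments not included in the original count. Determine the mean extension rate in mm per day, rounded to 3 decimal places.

Correcting the raw count gives 529 − 13 + 18 = 534 true micro-increments.
Extension rate ≈ 1.2 / 534 = 0.002 mm per day.

0.002 mm per day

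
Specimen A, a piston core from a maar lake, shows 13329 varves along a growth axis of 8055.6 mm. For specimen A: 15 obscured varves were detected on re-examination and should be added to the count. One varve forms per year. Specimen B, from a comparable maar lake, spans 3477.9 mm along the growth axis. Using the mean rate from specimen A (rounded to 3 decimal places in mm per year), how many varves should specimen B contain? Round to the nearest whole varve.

5758 varves

Specimen A: after corrections the count is 13329 + 15 = 13344 varves.
A: 8055.6 mm over 13344 years gives 8055.6 / 13344 ≈ 0.604 mm/yr.
B spans 3477.9 / 0.604 = 5758.11 years ≈ 5758 varves.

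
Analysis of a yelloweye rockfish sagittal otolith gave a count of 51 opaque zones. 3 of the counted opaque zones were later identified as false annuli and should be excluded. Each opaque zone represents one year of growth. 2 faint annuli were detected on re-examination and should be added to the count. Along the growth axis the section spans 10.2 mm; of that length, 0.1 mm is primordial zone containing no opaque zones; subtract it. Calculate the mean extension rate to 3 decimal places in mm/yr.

Adjusted count: 51 − 3 + 2 = 50 opaque zones.
The growth record spans 10.2 − 0.1 = 10.1 mm.
Extension rate ≈ 10.1 / 50 = 0.202 mm/yr.

0.202 mm/yr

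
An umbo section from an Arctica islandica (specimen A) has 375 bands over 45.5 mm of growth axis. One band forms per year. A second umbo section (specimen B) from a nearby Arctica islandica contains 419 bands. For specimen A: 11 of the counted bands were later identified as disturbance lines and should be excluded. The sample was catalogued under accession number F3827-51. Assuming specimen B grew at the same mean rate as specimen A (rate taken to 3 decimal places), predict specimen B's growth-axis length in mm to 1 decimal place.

52.4 mm

Specimen A: correcting the raw count gives 375 − 11 = 364 true bands.
A: Mean rate = 45.5 mm / 364 years ≈ 0.125 mm/yr.
B's length ≈ 0.125 × 419 = 52.4 mm.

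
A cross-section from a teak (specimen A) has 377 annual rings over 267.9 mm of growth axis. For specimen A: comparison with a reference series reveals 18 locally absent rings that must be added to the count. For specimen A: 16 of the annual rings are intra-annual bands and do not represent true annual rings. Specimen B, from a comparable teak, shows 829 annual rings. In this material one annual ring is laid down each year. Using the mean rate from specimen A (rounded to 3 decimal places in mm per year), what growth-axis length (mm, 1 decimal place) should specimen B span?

586.1 mm

Specimen A: true annual ring count = 377 − 16 + 18 = 379.
A: Mean rate = 267.9 mm / 379 years ≈ 0.707 mm/yr.
Length of B = 0.707 × 829 = 586.1 mm.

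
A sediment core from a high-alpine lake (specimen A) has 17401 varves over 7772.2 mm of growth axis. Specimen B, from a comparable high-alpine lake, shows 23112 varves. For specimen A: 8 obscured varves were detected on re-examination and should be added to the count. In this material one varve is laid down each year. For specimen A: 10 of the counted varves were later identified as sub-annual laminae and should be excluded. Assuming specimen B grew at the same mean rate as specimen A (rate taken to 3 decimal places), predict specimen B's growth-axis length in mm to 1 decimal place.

10331.1 mm

Specimen A: after corrections the count is 17401 − 10 + 8 = 17399 varves.
A: Extension rate ≈ 7772.2 / 17399 = 0.447 mm/yr.
Length of B = 0.447 × 23112 = 10331.1 mm.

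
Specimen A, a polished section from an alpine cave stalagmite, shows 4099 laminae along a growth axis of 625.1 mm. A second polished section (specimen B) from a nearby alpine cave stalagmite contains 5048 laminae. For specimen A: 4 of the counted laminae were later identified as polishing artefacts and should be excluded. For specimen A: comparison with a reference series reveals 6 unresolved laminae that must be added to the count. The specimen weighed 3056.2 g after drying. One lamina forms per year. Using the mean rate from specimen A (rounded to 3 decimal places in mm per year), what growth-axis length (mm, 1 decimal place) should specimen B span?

767.3 mm

Specimen A: adjusted count: 4099 − 4 + 6 = 4101 laminae.
A: 625.1 mm over 4101 years gives 625.1 / 4101 ≈ 0.152 mm/yr.
For B, 0.152 mm/year × 5048 years = 767.3 mm.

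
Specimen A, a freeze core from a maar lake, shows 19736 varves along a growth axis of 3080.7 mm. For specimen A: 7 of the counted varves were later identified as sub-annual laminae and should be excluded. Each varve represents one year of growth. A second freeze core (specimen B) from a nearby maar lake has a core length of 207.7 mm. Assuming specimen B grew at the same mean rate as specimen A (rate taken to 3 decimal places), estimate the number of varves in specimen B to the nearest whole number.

1331 varves

Specimen A: adjusted count: 19736 − 7 = 19729 varves.
A: Extension rate ≈ 3080.7 / 19729 = 0.156 mm/year.
Specimen B: 207.7 mm / 0.156 mm per year = 1331.41 years ≈ 1331 varves.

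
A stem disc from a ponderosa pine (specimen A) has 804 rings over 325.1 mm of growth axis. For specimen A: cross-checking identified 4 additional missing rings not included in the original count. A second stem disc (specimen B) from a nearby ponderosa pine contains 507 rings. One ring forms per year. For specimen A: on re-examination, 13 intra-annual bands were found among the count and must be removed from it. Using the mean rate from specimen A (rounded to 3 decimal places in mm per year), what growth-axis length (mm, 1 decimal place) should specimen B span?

Specimen A: after corrections the count is 804 − 13 + 4 = 795 rings.
A: Mean rate = 325.1 mm / 795 years ≈ 0.409 mm per year.
For B, 0.409 mm/year × 507 years = 207.4 mm.

207.4 mm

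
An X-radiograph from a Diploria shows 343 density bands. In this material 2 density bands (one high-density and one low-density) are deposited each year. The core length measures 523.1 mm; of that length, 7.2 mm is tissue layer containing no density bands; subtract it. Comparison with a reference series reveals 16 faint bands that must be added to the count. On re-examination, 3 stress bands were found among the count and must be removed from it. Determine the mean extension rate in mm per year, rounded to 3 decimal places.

2.898 mm per year

After corrections the count is 343 − 3 + 16 = 356 density bands.
Dividing by 2 density bands per year: 356 / 2 = 178 years.
Net length = 523.1 − 7.2 = 515.9 mm.
Extension rate ≈ 515.9 / 178 = 2.898 mm per year.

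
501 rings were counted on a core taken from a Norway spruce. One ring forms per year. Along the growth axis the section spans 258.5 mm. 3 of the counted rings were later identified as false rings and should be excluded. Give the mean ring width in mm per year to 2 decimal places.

Adjusted count: 501 − 3 = 498 rings.
Extension rate ≈ 258.5 / 498 = 0.52 mm per year.

0.52 mm per year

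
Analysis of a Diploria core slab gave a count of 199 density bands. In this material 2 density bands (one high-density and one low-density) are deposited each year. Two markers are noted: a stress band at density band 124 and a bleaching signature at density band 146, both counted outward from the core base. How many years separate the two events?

11 years

Separation: 146 − 124 = 22 density bands.
With 2 density bands per year, 22 / 2 = 11 years.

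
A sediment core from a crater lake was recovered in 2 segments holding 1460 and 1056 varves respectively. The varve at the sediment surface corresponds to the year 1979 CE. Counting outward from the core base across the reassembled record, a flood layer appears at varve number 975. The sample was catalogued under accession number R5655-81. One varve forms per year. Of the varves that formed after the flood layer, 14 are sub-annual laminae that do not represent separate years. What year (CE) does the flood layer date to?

Total varves = 1460 + 1056 = 2516.
The flood layer sits at varve 975 from the core base, so 2516 − 975 = 1541 varves formed after it.
Excluding 14 false varves: 1541 − 14 = 1527.
Counting back 1527 years from 1979 CE places the flood layer in 1979 − 1527 = 452 CE.

452 CE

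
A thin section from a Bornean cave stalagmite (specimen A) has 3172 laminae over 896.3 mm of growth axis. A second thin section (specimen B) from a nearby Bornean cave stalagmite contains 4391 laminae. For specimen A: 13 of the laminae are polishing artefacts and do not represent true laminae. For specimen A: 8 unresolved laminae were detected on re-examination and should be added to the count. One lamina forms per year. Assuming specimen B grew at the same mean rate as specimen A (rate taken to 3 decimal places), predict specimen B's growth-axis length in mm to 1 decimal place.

Specimen A: correcting the raw count gives 3172 − 13 + 8 = 3167 true laminae.
A: Extension rate ≈ 896.3 / 3167 = 0.283 mm/yr.
Length of B = 0.283 × 4391 = 1242.7 mm.

1242.7 mm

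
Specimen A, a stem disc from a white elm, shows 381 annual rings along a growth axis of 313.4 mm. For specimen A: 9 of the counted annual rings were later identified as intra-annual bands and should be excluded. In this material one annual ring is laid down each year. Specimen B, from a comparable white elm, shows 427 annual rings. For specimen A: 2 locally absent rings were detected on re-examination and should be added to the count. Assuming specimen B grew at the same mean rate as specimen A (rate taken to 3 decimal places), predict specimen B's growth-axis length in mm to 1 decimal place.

357.8 mm

Specimen A: true annual ring count = 381 − 9 + 2 = 374.
A: Mean rate = 313.4 mm / 374 years ≈ 0.838 mm/yr.
B's length ≈ 0.838 × 427 = 357.8 mm.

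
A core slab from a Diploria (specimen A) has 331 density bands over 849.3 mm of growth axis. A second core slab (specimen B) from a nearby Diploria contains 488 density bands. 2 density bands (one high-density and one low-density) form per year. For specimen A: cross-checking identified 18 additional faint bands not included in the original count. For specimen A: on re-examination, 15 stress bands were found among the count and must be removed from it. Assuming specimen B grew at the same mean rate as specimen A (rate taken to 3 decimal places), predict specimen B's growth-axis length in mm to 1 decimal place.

1241.0 mm

Specimen A: correcting the raw count gives 331 − 15 + 18 = 334 true density bands.
Specimen A: with 2 density bands per year, 334 / 2 = 167 years.
A: Mean rate = 849.3 mm / 167 years ≈ 5.086 mm/yr.
Specimen B: dividing by 2 density bands per year: 488 / 2 = 244 years. B's length ≈ 5.086 × 244 = 1241.0 mm.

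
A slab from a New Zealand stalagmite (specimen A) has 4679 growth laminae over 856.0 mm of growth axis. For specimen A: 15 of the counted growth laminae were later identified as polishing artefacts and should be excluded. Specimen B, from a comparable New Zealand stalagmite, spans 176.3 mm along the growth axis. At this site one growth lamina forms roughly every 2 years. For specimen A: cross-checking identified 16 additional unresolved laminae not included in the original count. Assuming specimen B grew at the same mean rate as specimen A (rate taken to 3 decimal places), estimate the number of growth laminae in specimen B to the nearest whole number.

Specimen A: after corrections the count is 4679 − 15 + 16 = 4680 growth laminae.
Specimen A: 4680 growth laminae at 2 years each span 4680 × 2 = 9360 years.
A: Extension rate ≈ 856.0 / 9360 = 0.091 mm per year.
Specimen B: 176.3 mm / 0.091 mm per year = 1937.36 years; at 2 years per growth lamina that is 1937.36 / 2 ≈ 969 growth laminae.

969 growth laminae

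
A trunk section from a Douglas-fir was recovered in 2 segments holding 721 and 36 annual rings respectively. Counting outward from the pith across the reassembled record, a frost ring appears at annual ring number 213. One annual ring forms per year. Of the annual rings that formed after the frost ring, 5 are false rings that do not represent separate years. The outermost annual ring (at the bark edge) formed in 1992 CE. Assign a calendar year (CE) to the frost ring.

1453 CE

Total annual rings = 721 + 36 = 757.
Between annual ring 213 and the bark edge there are 757 − 213 = 544 annual rings.
Excluding 5 false annual rings: 544 − 5 = 539.
1992 − 539 = 1453 CE.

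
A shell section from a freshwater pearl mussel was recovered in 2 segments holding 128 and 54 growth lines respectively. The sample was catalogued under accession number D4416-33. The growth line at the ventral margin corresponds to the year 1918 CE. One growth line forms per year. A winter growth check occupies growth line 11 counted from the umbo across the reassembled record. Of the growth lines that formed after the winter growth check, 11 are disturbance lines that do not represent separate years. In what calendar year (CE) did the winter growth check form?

1758 CE

Total growth lines = 128 + 54 = 182.
The winter growth check sits at growth line 11 from the umbo, so 182 − 11 = 171 growth lines formed after it.
Removing the 11 false growth lines leaves 171 − 11 = 160 true growth lines beyond the winter growth check.
Counting back 160 years from 1918 CE places the winter growth check in 1918 − 160 = 1758 CE.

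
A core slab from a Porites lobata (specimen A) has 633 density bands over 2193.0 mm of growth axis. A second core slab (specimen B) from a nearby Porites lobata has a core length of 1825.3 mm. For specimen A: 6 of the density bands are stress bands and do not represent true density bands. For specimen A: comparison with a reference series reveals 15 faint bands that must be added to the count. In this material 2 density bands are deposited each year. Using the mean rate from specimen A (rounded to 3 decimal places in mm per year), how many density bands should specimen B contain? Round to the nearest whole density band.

534 density bands

Specimen A: adjusted count: 633 − 6 + 15 = 642 density bands.
Specimen A: dividing by 2 density bands per year: 642 / 2 = 321 years.
A: Mean rate = 2193.0 mm / 321 years ≈ 6.832 mm/yr.
For B, 1825.3 / 6.832 = 267.17 years; at 2 density bands per year that is 267.17 × 2 ≈ 534 density bands.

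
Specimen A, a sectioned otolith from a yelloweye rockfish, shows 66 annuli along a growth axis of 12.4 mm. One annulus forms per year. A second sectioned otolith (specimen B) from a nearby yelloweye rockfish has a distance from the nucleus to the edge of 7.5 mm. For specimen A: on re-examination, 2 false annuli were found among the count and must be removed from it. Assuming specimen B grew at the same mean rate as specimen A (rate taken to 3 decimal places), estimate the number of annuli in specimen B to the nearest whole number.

Specimen A: after corrections the count is 66 − 2 = 64 annuli.
A: Mean rate = 12.4 mm / 64 years ≈ 0.194 mm/yr.
Specimen B: 7.5 mm / 0.194 mm per year = 38.66 years ≈ 39 annuli.

39 annuli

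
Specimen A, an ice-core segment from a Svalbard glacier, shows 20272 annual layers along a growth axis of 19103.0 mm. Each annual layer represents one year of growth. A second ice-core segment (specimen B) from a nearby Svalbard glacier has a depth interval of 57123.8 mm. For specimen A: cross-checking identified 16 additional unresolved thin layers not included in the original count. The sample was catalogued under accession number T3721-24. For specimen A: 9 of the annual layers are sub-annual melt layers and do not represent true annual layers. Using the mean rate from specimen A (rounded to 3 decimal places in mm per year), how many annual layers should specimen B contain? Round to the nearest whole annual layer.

60641 annual layers

Specimen A: correcting the raw count gives 20272 − 9 + 16 = 20279 true annual layers.
A: Extension rate ≈ 19103.0 / 20279 = 0.942 mm/year.
For B, 57123.8 / 0.942 = 60640.98 years ≈ 60641 annual layers.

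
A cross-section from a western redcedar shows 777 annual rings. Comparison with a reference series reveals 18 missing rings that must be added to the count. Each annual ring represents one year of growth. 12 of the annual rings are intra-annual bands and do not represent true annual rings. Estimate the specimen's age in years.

Correcting the raw count gives 777 − 12 + 18 = 783 true annual rings.
With a one-to-one annual ring periodicity this is 783 years.

783 years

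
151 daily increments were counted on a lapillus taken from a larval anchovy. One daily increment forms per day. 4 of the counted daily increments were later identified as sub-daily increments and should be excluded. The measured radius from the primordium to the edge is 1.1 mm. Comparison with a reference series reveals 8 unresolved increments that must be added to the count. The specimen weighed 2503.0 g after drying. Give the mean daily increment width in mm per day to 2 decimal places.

0.01 mm per day

Correcting the raw count gives 151 − 4 + 8 = 155 true daily increments.
1.1 mm over 155 days gives 1.1 / 155 ≈ 0.01 mm per day.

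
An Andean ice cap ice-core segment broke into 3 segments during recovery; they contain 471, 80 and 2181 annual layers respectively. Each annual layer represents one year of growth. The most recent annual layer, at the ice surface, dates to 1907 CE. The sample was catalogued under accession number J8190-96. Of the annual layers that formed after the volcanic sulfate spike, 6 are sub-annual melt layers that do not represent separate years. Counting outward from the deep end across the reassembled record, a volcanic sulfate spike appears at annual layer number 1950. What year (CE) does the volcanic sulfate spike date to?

1131 CE

Total annual layers = 471 + 80 + 2181 = 2732.
The volcanic sulfate spike sits at annual layer 1950 from the deep end, so 2732 − 1950 = 782 annual layers formed after it.
Excluding 6 false annual layers: 782 − 6 = 776.
Counting back 776 years from 1907 CE places the volcanic sulfate spike in 1907 − 776 = 1131 CE.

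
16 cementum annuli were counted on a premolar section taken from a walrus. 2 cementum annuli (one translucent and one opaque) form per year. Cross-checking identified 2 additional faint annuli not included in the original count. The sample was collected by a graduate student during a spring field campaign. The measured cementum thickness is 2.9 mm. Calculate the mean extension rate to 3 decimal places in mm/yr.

Adjusted count: 16 + 2 = 18 cementum annuli.
With 2 cementum annuli per year, 18 / 2 = 9 years.
Extension rate ≈ 2.9 / 9 = 0.322 mm/yr.

0.322 mm/yr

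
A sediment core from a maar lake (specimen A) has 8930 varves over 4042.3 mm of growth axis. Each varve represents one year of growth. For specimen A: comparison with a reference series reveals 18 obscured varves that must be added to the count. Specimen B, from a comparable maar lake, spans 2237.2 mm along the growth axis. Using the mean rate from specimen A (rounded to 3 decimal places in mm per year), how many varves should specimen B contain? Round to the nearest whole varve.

4950 varves

Specimen A: correcting the raw count gives 8930 + 18 = 8948 true varves.
A: 4042.3 mm over 8948 years gives 4042.3 / 8948 ≈ 0.452 mm per year.
B spans 2237.2 / 0.452 = 4949.56 years ≈ 4950 varves.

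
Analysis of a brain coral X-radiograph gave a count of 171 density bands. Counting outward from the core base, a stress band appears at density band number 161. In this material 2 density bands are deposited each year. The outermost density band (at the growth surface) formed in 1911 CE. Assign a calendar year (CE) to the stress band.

171 − 161 = 10 density bands lie beyond the stress band toward the growth surface.
With 2 density bands per year, 10 / 2 = 5 years.
The density band at the growth surface is 1911 CE, so the stress band dates to 1911 − 5 = 1906 CE.

1906 CE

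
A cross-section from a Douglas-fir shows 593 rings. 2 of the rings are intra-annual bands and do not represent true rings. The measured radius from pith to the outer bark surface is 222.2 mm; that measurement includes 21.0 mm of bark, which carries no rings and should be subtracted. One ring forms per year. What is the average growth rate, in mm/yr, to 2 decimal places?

Correcting the raw count gives 593 − 2 = 591 true rings.
The growth record spans 222.2 − 21.0 = 201.2 mm.
Extension rate ≈ 201.2 / 591 = 0.34 mm/yr.

0.34 mm/yr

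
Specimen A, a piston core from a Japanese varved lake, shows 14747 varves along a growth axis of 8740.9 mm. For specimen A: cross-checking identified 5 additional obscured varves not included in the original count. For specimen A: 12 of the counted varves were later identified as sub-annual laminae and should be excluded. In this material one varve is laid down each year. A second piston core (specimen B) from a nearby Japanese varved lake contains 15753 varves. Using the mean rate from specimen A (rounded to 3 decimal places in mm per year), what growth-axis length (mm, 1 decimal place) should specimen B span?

Specimen A: after corrections the count is 14747 − 12 + 5 = 14740 varves.
A: Mean rate = 8740.9 mm / 14740 years ≈ 0.593 mm/year.
B's length ≈ 0.593 × 15753 = 9341.5 mm.

9341.5 mm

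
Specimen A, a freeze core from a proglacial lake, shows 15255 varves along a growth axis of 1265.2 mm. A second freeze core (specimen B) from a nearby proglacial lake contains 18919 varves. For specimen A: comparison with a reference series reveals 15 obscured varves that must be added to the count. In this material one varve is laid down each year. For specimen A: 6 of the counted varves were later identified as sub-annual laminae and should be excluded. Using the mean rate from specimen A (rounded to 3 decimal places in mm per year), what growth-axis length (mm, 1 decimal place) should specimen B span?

1570.3 mm

Specimen A: after corrections the count is 15255 − 6 + 15 = 15264 varves.
A: 1265.2 mm over 15264 years gives 1265.2 / 15264 ≈ 0.083 mm per year.
Length of B = 0.083 × 18919 = 1570.3 mm.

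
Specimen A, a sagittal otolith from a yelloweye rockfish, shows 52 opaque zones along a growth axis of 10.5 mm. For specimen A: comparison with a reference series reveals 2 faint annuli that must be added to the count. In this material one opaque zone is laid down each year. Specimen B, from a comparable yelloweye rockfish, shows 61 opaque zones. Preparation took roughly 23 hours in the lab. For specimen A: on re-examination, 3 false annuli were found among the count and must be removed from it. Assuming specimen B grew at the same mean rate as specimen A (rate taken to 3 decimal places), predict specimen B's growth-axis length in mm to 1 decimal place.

Specimen A: adjusted count: 52 − 3 + 2 = 51 opaque zones.
A: 10.5 mm over 51 years gives 10.5 / 51 ≈ 0.206 mm per year.
B's length ≈ 0.206 × 61 = 12.6 mm.

12.6 mm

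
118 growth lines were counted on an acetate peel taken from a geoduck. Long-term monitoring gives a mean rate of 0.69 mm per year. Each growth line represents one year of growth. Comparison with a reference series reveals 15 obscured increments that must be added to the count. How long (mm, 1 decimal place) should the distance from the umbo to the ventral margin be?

Correcting the raw count gives 118 + 15 = 133 true growth lines.
133 years at 0.69 mm/year gives 0.69 × 133 = 91.8 mm.

91.8 mm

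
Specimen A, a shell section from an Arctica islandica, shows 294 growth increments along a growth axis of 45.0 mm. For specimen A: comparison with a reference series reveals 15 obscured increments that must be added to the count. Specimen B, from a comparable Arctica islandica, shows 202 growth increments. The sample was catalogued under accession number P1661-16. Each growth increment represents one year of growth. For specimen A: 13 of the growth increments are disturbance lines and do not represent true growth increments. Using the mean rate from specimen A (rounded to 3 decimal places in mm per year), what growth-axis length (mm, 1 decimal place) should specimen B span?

Specimen A: correcting the raw count gives 294 − 13 + 15 = 296 true growth increments.
A: 45.0 mm over 296 years gives 45.0 / 296 ≈ 0.152 mm/yr.
B's length ≈ 0.152 × 202 = 30.7 mm.

30.7 mm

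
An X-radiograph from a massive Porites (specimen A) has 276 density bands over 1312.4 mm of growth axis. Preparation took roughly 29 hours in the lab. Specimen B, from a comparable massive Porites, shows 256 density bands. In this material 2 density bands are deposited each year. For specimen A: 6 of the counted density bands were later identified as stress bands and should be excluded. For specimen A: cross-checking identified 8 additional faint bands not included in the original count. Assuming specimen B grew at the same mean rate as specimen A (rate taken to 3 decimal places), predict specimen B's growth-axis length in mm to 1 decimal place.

Specimen A: true density band count = 276 − 6 + 8 = 278.
Specimen A: 278 density bands at 2 per year is 278 / 2 = 139 years.
A: Mean rate = 1312.4 mm / 139 years ≈ 9.442 mm/year.
Specimen B: 256 density bands at 2 per year is 256 / 2 = 128 years. For B, 9.442 mm/year × 128 years = 1208.6 mm.

1208.6 mm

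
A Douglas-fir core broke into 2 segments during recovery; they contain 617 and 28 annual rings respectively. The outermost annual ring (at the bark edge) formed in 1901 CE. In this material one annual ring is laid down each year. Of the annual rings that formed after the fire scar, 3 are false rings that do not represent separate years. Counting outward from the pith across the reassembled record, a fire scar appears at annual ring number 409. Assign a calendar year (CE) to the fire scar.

Total annual rings = 617 + 28 = 645.
The fire scar sits at annual ring 409 from the pith, so 645 − 409 = 236 annual rings formed after it.
Excluding 3 false annual rings: 236 − 3 = 233.
1901 − 233 = 1668 CE.

1668 CE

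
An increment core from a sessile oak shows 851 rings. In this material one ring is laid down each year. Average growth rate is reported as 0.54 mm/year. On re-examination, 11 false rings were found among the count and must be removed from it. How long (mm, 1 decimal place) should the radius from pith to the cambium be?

Adjusted count: 851 − 11 = 840 rings.
Predicted length = 0.54 mm/year × 840 years = 453.6 mm.

453.6 mm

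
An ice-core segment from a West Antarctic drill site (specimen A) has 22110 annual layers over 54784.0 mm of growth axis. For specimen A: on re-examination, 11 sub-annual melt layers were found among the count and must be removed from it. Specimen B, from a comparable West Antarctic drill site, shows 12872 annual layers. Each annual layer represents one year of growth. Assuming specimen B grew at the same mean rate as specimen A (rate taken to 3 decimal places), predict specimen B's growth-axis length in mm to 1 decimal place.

31909.7 mm

Specimen A: correcting the raw count gives 22110 − 11 = 22099 true annual layers.
A: Extension rate ≈ 54784.0 / 22099 = 2.479 mm/yr.
Length of B = 2.479 × 12872 = 31909.7 mm.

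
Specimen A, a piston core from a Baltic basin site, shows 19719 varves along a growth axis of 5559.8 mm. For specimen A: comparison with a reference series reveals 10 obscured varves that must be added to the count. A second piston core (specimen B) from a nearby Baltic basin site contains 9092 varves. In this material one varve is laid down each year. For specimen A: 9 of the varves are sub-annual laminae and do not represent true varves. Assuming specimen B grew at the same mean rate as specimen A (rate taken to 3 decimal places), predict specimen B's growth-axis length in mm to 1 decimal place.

Specimen A: correcting the raw count gives 19719 − 9 + 10 = 19720 true varves.
A: Extension rate ≈ 5559.8 / 19720 = 0.282 mm/yr.
B's length ≈ 0.282 × 9092 = 2563.9 mm.

2563.9 mm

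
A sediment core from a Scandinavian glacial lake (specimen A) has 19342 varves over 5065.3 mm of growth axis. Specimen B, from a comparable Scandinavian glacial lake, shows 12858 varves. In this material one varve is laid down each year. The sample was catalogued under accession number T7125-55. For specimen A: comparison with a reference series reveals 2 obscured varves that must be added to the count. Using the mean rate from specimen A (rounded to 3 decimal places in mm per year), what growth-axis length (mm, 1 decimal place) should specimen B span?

Specimen A: adjusted count: 19342 + 2 = 19344 varves.
A: Mean rate = 5065.3 mm / 19344 years ≈ 0.262 mm per year.
Length of B = 0.262 × 12858 = 3368.8 mm.

3368.8 mm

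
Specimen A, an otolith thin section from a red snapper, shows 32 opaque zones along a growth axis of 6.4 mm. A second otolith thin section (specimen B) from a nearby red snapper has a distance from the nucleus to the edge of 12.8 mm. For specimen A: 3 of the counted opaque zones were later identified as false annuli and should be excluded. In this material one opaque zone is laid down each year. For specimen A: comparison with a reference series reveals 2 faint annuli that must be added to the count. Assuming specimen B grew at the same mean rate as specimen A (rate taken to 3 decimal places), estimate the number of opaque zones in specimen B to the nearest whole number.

62 opaque zones

Specimen A: correcting the raw count gives 32 − 3 + 2 = 31 true opaque zones.
A: Mean rate = 6.4 mm / 31 years ≈ 0.206 mm per year.
For B, 12.8 / 0.206 = 62.14 years ≈ 62 opaque zones.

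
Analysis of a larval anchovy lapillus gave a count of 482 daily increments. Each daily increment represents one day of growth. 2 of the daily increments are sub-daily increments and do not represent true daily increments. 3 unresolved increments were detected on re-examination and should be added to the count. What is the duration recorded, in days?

483 days

Adjusted count: 482 − 2 + 3 = 483 daily increments.
With a one-to-one daily increment periodicity this is 483 days.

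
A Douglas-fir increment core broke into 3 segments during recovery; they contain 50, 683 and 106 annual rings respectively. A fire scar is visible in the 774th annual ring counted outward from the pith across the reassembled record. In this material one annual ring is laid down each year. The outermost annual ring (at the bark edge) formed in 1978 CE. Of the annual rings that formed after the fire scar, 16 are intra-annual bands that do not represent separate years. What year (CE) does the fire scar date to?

1929 CE

Total annual rings = 50 + 683 + 106 = 839.
Between annual ring 774 and the bark edge there are 839 − 774 = 65 annual rings.
65 − 16 false = 49 true annual rings after the fire scar.
Counting back 49 years from 1978 CE places the fire scar in 1978 − 49 = 1929 CE.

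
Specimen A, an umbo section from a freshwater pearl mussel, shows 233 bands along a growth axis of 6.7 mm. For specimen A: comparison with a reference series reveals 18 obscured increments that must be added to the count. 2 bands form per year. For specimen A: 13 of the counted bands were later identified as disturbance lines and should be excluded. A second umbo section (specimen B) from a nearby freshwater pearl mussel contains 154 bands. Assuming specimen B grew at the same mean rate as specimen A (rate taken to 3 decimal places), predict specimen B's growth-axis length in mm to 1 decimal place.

4.3 mm

Specimen A: adjusted count: 233 − 13 + 18 = 238 bands.
Specimen A: 238 bands at 2 per year is 238 / 2 = 119 years.
A: Extension rate ≈ 6.7 / 119 = 0.056 mm per year.
Specimen B: 154 bands at 2 per year is 154 / 2 = 77 years. For B, 0.056 mm/year × 77 years = 4.3 mm.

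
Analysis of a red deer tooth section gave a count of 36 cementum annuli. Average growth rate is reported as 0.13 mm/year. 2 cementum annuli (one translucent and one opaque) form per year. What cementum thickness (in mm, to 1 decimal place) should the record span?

2.3 mm

With 2 cementum annuli per year, 36 / 2 = 18 years.
18 years at 0.13 mm/year gives 0.13 × 18 = 2.3 mm.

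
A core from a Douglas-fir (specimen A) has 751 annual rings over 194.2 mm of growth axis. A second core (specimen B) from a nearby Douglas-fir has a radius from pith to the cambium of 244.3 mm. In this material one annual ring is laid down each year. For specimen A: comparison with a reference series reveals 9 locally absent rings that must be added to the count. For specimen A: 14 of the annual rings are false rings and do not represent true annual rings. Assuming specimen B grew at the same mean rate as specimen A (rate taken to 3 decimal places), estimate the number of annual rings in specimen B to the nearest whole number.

Specimen A: after corrections the count is 751 − 14 + 9 = 746 annual rings.
A: Extension rate ≈ 194.2 / 746 = 0.260 mm/year.
Specimen B: 244.3 mm / 0.260 mm per year = 939.62 years ≈ 940 annual rings.

940 annual rings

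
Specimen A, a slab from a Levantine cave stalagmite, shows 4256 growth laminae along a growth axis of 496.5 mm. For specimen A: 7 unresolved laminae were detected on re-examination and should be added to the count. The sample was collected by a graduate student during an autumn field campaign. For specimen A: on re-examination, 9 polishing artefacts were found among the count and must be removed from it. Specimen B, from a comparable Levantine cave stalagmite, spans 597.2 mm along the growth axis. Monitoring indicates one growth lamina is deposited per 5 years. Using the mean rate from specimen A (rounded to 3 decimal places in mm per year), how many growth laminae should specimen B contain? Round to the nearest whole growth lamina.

5193 growth laminae

Specimen A: after corrections the count is 4256 − 9 + 7 = 4254 growth laminae.
Specimen A: multiplying by 5 years per growth lamina: 4254 × 5 = 21270 years.
A: Mean rate = 496.5 mm / 21270 years ≈ 0.023 mm/year.
Specimen B: 597.2 mm / 0.023 mm per year = 25965.22 years; at 5 years per growth lamina that is 25965.22 / 5 ≈ 5193 growth laminae.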